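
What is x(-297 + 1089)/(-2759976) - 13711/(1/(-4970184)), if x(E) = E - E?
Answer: 68146192824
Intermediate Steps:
x(E) = 0
x(-297 + 1089)/(-2759976) - 13711/(1/(-4970184)) = 0/(-2759976) - 13711/(1/(-4970184)) = 0*(-1/2759976) - 13711/(-1/4970184) = 0 - 13711*(-4970184) = 0 + 68146192824 = 68146192824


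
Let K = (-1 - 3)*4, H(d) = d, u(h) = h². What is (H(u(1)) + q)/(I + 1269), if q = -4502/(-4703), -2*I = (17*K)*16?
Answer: 1841/3240367 ≈ 0.00056815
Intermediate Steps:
K = -16 (K = -4*4 = -16)
I = 2176 (I = -17*(-16)*16/2 = -(-136)*16 = -½*(-4352) = 2176)
q = 4502/4703 (q = -4502*(-1/4703) = 4502/4703 ≈ 0.95726)
(H(u(1)) + q)/(I + 1269) = (1² + 4502/4703)/(2176 + 1269) = (1 + 4502/4703)/3445 = (9205/4703)*(1/3445) = 1841/3240367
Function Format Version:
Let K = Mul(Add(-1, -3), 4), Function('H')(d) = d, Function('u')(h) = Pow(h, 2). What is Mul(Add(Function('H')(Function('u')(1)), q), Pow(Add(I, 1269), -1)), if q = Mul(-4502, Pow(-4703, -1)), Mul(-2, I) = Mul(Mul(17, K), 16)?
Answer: Rational(1841, 3240367) ≈ 0.00056815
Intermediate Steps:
K = -16 (K = Mul(-4, 4) = -16)
I = 2176 (I = Mul(Rational(-1, 2), Mul(Mul(17, -16), 16)) = Mul(Rational(-1, 2), Mul(-272, 16)) = Mul(Rational(-1, 2), -4352) = 2176)
q = Rational(4502, 4703) (q = Mul(-4502, Rational(-1, 4703)) = Rational(4502, 4703) ≈ 0.95726)
Mul(Add(Function('H')(Function('u')(1)), q), Pow(Add(I, 1269), -1)) = Mul(Add(Pow(1, 2), Rational(4502, 4703)), Pow(Add(2176, 1269), -1)) = Mul(Add(1, Rational(4502, 4703)), Pow(3445, -1)) = Mul(Rational(9205, 4703), Rational(1, 3445)) = Rational(1841, 3240367)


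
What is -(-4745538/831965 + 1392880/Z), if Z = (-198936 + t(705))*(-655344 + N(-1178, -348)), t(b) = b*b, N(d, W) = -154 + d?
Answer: 232232554877893358/40713848776055565 ≈ 5.7040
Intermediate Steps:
t(b) = b²
Z = -195747892164 (Z = (-198936 + 705²)*(-655344 + (-154 - 1178)) = (-198936 + 497025)*(-655344 - 1332) = 298089*(-656676) = -195747892164)
-(-4745538/831965 + 1392880/Z) = -(-4745538/831965 + 1392880/(-195747892164)) = -(-4745538*1/831965 + 1392880*(-1/195747892164)) = -(-4745538/831965 - 348220/48936973041) = -1*(-232232554877893358/40713848776055565) = 232232554877893358/40713848776055565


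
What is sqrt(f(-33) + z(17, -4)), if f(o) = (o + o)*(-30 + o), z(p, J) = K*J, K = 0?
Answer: 3*sqrt(462) ≈ 64.483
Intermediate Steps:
z(p, J) = 0 (z(p, J) = 0*J = 0)
f(o) = 2*o*(-30 + o) (f(o) = (2*o)*(-30 + o) = 2*o*(-30 + o))
sqrt(f(-33) + z(17, -4)) = sqrt(2*(-33)*(-30 - 33) + 0) = sqrt(2*(-33)*(-63) + 0) = sqrt(4158 + 0) = sqrt(4158) = 3*sqrt(462)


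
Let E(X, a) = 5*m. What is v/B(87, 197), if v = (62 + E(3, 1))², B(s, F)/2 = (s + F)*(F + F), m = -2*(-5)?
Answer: 784/13987 ≈ 0.056052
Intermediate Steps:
m = 10
E(X, a) = 50 (E(X, a) = 5*10 = 50)
B(s, F) = 4*F*(F + s) (B(s, F) = 2*((s + F)*(F + F)) = 2*((F + s)*(2*F)) = 2*(2*F*(F + s)) = 4*F*(F + s))
v = 12544 (v = (62 + 50)² = 112² = 12544)
v/B(87, 197) = 12544/((4*197*(197 + 87))) = 12544/((4*197*284)) = 12544/223792 = 12544*(1/223792) = 784/13987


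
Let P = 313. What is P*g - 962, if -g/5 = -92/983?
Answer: -801666/983 ≈ -815.53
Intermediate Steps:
g = 460/983 (g = -(-460)/983 = -5*(-92/983) = 460/983 ≈ 0.46796)
P*g - 962 = 313*(460/983) - 962 = 143980/983 - 962 = -801666/983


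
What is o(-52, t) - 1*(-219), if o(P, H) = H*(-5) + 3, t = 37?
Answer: 37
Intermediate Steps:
o(P, H) = 3 - 5*H (o(P, H) = -5*H + 3 = 3 - 5*H)
o(-52, t) - 1*(-219) = (3 - 5*37) - 1*(-219) = (3 - 185) + 219 = -182 + 219 = 37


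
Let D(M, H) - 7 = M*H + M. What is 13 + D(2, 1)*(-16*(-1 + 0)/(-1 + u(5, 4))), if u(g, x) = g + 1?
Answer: 241/5 ≈ 48.200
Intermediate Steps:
u(g, x) = 1 + g
D(M, H) = 7 + M + H*M (D(M, H) = 7 + (M*H + M) = 7 + (H*M + M) = 7 + (M + H*M) = 7 + M + H*M)
13 + D(2, 1)*(-16*(-1 + 0)/(-1 + u(5, 4))) = 13 + (7 + 2 + 1*2)*(-16*(-1 + 0)/(-1 + (1 + 5))) = 13 + (7 + 2 + 2)*(-(-16)/(-1 + 6)) = 13 + 11*(-(-16)/5) = 13 + 11*(-16*(-⅕)) = 13 + 11*(16/5) = 13 + 176/5 = 241/5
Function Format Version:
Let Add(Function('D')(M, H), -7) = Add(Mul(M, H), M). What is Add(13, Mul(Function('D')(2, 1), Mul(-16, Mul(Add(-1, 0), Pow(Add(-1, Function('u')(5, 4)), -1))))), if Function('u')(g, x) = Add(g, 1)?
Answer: Rational(241, 5) ≈ 48.200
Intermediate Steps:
Function('u')(g, x) = Add(1, g)
Function('D')(M, H) = Add(7, M, Mul(H, M)) (Function('D')(M, H) = Add(7, Add(Mul(M, H), M)) = Add(7, Add(Mul(H, M), M)) = Add(7, Add(M, Mul(H, M))) = Add(7, M, Mul(H, M)))
Add(13, Mul(Function('D')(2, 1), Mul(-16, Mul(Add(-1, 0), Pow(Add(-1, Function('u')(5, 4)), -1))))) = Add(13, Mul(Add(7, 2, Mul(1, 2)), Mul(-16, Mul(Add(-1, 0), Pow(Add(-1, Add(1, 5)), -1))))) = Add(13, Mul(Add(7, 2, 2), Mul(-16, Mul(-1, Pow(Add(-1, 6), -1))))) = Add(13, Mul(11, Mul(-16, Mul(-1, Pow(5, -1))))) = Add(13, Mul(11, Mul(-16, Mul(-1, Rational(1, 5))))) = Add(13, Mul(11, Mul(-16, Rational(-1, 5)))) = Add(13, Mul(11, Rational(16, 5))) = Add(13, Rational(176, 5)) = Rational(241, 5)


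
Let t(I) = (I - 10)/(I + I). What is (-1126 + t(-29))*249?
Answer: -16251981/58 ≈ -2.8021e+5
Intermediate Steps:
t(I) = (-10 + I)/(2*I) (t(I) = (-10 + I)/((2*I)) = (-10 + I)*(1/(2*I)) = (-10 + I)/(2*I))
(-1126 + t(-29))*249 = (-1126 + (1/2)*(-10 - 29)/(-29))*249 = (-1126 + (1/2)*(-1/29)*(-39))*249 = (-1126 + 39/58)*249 = -65269/58*249 = -16251981/58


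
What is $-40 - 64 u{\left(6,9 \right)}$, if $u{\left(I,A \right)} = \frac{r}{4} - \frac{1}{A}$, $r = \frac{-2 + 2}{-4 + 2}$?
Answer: $- \frac{296}{9} \approx -32.889$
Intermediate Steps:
$r = 0$ ($r = \frac{0}{-2} = 0 \left(- \frac{1}{2}\right) = 0$)
$u{\left(I,A \right)} = - \frac{1}{A}$ ($u{\left(I,A \right)} = \frac{0}{4} - \frac{1}{A} = 0 \cdot \frac{1}{4} - \frac{1}{A} = 0 - \frac{1}{A} = - \frac{1}{A}$)
$-40 - 64 u{\left(6,9 \right)} = -40 - 64 \left(- \frac{1}{9}\right) = -40 - 64 \left(\left(-1\right) \frac{1}{9}\right) = -40 - - \frac{64}{9} = -40 + \frac{64}{9} = - \frac{296}{9}$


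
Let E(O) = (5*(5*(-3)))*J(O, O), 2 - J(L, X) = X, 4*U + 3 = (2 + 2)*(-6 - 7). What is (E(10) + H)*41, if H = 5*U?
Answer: 87125/4 ≈ 21781.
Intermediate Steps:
U = -55/4 (U = -¾ + ((2 + 2)*(-6 - 7))/4 = -¾ + (4*(-13))/4 = -¾ + (¼)*(-52) = -¾ - 13 = -55/4 ≈ -13.750)
J(L, X) = 2 - X
H = -275/4 (H = 5*(-55/4) = -275/4 ≈ -68.750)
E(O) = -150 + 75*O (E(O) = (5*(5*(-3)))*(2 - O) = (5*(-15))*(2 - O) = -75*(2 - O) = -150 + 75*O)
(E(10) + H)*41 = ((-150 + 75*10) - 275/4)*41 = ((-150 + 750) - 275/4)*41 = (600 - 275/4)*41 = (2125/4)*41 = 87125/4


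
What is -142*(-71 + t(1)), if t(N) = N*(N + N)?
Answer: 9798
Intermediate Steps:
t(N) = 2*N² (t(N) = N*(2*N) = 2*N²)
-142*(-71 + t(1)) = -142*(-71 + 2*1²) = -142*(-71 + 2*1) = -142*(-71 + 2) = -142*(-69) = 9798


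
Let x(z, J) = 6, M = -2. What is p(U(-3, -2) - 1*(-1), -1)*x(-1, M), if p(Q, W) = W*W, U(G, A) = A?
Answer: 6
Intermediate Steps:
p(Q, W) = W²
p(U(-3, -2) - 1*(-1), -1)*x(-1, M) = (-1)²*6 = 1*6 = 6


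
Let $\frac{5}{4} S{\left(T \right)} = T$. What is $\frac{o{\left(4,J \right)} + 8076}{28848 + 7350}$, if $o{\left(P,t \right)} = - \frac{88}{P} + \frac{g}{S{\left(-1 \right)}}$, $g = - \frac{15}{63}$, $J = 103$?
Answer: $\frac{676561}{3040632} \approx 0.22251$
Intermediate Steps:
$g = - \frac{5}{21}$ ($g = \left(-15\right) \frac{1}{63} = - \frac{5}{21} \approx -0.2381$)
$S{\left(T \right)} = \frac{4 T}{5}$
$o{\left(P,t \right)} = \frac{25}{84} - \frac{88}{P}$ ($o{\left(P,t \right)} = - \frac{88}{P} - \frac{5}{21 \cdot \frac{4}{5} \left(-1\right)} = - \frac{88}{P} - \frac{5}{21 \left(- \frac{4}{5}\right)} = - \frac{88}{P} - - \frac{25}{84} = - \frac{88}{P} + \frac{25}{84} = \frac{25}{84} - \frac{88}{P}$)
$\frac{o{\left(4,J \right)} + 8076}{28848 + 7350} = \frac{\left(\frac{25}{84} - \frac{88}{4}\right) + 8076}{28848 + 7350} = \frac{\left(\frac{25}{84} - 22\right) + 8076}{36198} = \left(\left(\frac{25}{84} - 22\right) + 8076\right) \frac{1}{36198} = \left(- \frac{1823}{84} + 8076\right) \frac{1}{36198} = \frac{676561}{84} \cdot \frac{1}{36198} = \frac{676561}{3040632}$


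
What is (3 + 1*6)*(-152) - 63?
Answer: -1431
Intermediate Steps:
(3 + 1*6)*(-152) - 63 = (3 + 6)*(-152) - 63 = 9*(-152) - 63 = -1368 - 63 = -1431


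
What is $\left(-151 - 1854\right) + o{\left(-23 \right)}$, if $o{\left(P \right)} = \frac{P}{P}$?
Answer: $-2004$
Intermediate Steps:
$o{\left(P \right)} = 1$
$\left(-151 - 1854\right) + o{\left(-23 \right)} = \left(-151 - 1854\right) + 1 = -2005 + 1 = -2004$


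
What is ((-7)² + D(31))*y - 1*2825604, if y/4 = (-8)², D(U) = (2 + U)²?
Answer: -2534276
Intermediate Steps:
y = 256 (y = 4*(-8)² = 4*64 = 256)
((-7)² + D(31))*y - 1*2825604 = ((-7)² + (2 + 31)²)*256 - 1*2825604 = (49 + 33²)*256 - 2825604 = (49 + 1089)*256 - 2825604 = 1138*256 - 2825604 = 291328 - 2825604 = -2534276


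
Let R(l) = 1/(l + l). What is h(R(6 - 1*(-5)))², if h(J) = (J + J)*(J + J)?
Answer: 1/14641 ≈ 6.8301e-5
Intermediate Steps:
R(l) = 1/(2*l)
h(J) = 4*J² (h(J) = (2*J)*(2*J) = 4*J²)
h(R(6 - 1*(-5)))² = (4*(1/(2*(6 - 1*(-5))))²)² = (4*(1/(2*(6 + 5)))²)² = (4*((½)/11)²)² = (4*((½)*(1/11))²)² = (4*(1/22)²)² = (4*(1/484))² = (1/121)² = 1/14641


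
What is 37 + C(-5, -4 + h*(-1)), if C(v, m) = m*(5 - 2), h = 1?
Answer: 22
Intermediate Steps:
C(v, m) = 3*m (C(v, m) = m*3 = 3*m)
37 + C(-5, -4 + h*(-1)) = 37 + 3*(-4 + 1*(-1)) = 37 + 3*(-4 - 1) = 37 + 3*(-5) = 37 - 15 = 22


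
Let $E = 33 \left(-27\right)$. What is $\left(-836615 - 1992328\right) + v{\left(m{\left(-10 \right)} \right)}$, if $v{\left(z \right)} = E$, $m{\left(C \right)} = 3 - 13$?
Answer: $-2829834$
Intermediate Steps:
$m{\left(C \right)} = -10$ ($m{\left(C \right)} = 3 - 13 = -10$)
$E = -891$
$v{\left(z \right)} = -891$
$\left(-836615 - 1992328\right) + v{\left(m{\left(-10 \right)} \right)} = \left(-836615 - 1992328\right) - 891 = -2828943 - 891 = -2829834$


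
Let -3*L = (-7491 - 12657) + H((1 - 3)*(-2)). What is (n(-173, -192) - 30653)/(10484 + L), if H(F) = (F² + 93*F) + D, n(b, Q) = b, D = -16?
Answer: -15413/8538 ≈ -1.8052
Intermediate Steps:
H(F) = -16 + F² + 93*F (H(F) = (F² + 93*F) - 16 = -16 + F² + 93*F)
L = 6592 (L = -((-7491 - 12657) + (-16 + ((1 - 3)*(-2))² + 93*((1 - 3)*(-2))))/3 = -(-20148 + (-16 + (-2*(-2))² + 93*(-2*(-2))))/3 = -(-20148 + (-16 + 4² + 93*4))/3 = -(-20148 + (-16 + 16 + 372))/3 = -(-20148 + 372)/3 = -⅓*(-19776) = 6592)
(n(-173, -192) - 30653)/(10484 + L) = (-173 - 30653)/(10484 + 6592) = -30826/17076 = -30826*1/17076 = -15413/8538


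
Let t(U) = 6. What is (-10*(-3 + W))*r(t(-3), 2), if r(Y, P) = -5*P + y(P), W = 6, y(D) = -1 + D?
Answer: 270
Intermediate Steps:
r(Y, P) = -1 - 4*P (r(Y, P) = -5*P + (-1 + P) = -1 - 4*P)
(-10*(-3 + W))*r(t(-3), 2) = (-10*(-3 + 6))*(-1 - 4*2) = (-10*3)*(-1 - 8) = -30*(-9) = 270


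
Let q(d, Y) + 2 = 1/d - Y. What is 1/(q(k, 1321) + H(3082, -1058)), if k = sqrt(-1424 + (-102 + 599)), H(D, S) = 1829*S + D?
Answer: -1792190421/3464882961298984 + 3*I*sqrt(103)/3464882961298984 ≈ -5.1724e-7 + 8.7872e-15*I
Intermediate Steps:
H(D, S) = D + 1829*S
k = 3*I*sqrt(103) (k = sqrt(-1424 + 497) = sqrt(-927) = 3*I*sqrt(103) ≈ 30.447*I)
q(d, Y) = -2 + 1/d - Y (q(d, Y) = -2 + (1/d - Y) = -2 + 1/d - Y)
1/(q(k, 1321) + H(3082, -1058)) = 1/((-2 + 1/(3*I*sqrt(103)) - 1*1321) + (3082 + 1829*(-1058))) = 1/((-2 - I*sqrt(103)/309 - 1321) + (3082 - 1935082)) = 1/((-1323 - I*sqrt(103)/309) - 1932000) = 1/(-1933323 - I*sqrt(103)/309)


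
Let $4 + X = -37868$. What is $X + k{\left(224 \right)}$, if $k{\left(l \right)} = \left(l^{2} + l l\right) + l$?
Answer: $62704$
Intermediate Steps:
$X = -37872$ ($X = -4 - 37868 = -37872$)
$k{\left(l \right)} = l + 2 l^{2}$ ($k{\left(l \right)} = \left(l^{2} + l^{2}\right) + l = 2 l^{2} + l = l + 2 l^{2}$)
$X + k{\left(224 \right)} = -37872 + 224 \left(1 + 2 \cdot 224\right) = -37872 + 224 \left(1 + 448\right) = -37872 + 224 \cdot 449 = -37872 + 100576 = 62704$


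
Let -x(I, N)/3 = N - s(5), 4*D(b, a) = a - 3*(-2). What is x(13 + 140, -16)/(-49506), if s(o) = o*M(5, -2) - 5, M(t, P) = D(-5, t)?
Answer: -99/66008 ≈ -0.0014998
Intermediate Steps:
D(b, a) = 3/2 + a/4 (D(b, a) = (a - 3*(-2))/4 = (a + 6)/4 = (6 + a)/4 = 3/2 + a/4)
M(t, P) = 3/2 + t/4
s(o) = -5 + 11*o/4 (s(o) = o*(3/2 + (¼)*5) - 5 = o*(3/2 + 5/4) - 5 = o*(11/4) - 5 = 11*o/4 - 5 = -5 + 11*o/4)
x(I, N) = 105/4 - 3*N (x(I, N) = -3*(N - (-5 + (11/4)*5)) = -3*(N - (-5 + 55/4)) = -3*(N - 1*35/4) = -3*(N - 35/4) = -3*(-35/4 + N) = 105/4 - 3*N)
x(13 + 140, -16)/(-49506) = (105/4 - 3*(-16))/(-49506) = (105/4 + 48)*(-1/49506) = (297/4)*(-1/49506) = -99/66008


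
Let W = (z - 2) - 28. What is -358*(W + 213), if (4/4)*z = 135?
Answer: -113844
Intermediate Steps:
z = 135
W = 105 (W = (135 - 2) - 28 = 133 - 28 = 105)
-358*(W + 213) = -358*(105 + 213) = -358*318 = -113844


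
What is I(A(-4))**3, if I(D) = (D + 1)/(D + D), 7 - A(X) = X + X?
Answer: 512/3375 ≈ 0.15170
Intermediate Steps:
A(X) = 7 - 2*X (A(X) = 7 - (X + X) = 7 - 2*X)
I(D) = (1 + D)/(2*D) (I(D) = (1 + D)/((2*D)) = (1 + D)*(1/(2*D)) = (1 + D)/(2*D))
I(A(-4))**3 = ((1 + (7 - 2*(-4)))/(2*(7 - 2*(-4))))**3 = ((1 + (7 + 8))/(2*(7 + 8)))**3 = ((1/2)*(1 + 15)/15)**3 = ((1/2)*(1/15)*16)**3 = (8/15)**3 = 512/3375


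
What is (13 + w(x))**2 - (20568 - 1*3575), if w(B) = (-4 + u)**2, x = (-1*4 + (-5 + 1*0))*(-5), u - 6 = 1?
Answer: -16509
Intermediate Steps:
u = 7 (u = 6 + 1 = 7)
x = 45 (x = (-4 + (-5 + 0))*(-5) = (-4 - 5)*(-5) = -9*(-5) = 45)
w(B) = 9 (w(B) = (-4 + 7)**2 = 3**2 = 9)
(13 + w(x))**2 - (20568 - 1*3575) = (13 + 9)**2 - (20568 - 1*3575) = 22**2 - (20568 - 3575) = 484 - 1*16993 = 484 - 16993 = -16509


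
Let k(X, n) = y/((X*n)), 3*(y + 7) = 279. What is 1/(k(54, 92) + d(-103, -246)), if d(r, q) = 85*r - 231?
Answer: -2484/22321181 ≈ -0.00011128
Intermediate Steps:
y = 86 (y = -7 + (⅓)*279 = -7 + 93 = 86)
d(r, q) = -231 + 85*r
k(X, n) = 86/(X*n) (k(X, n) = 86/((X*n)) = 86*(1/(X*n)) = 86/(X*n))
1/(k(54, 92) + d(-103, -246)) = 1/(86/(54*92) + (-231 + 85*(-103))) = 1/(86*(1/54)*(1/92) + (-231 - 8755)) = 1/(43/2484 - 8986) = 1/(-22321181/2484) = -2484/22321181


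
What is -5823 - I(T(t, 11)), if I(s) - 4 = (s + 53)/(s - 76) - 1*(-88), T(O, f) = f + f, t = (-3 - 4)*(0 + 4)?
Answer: -106445/18 ≈ -5913.6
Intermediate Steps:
t = -28 (t = -7*4 = -28)
T(O, f) = 2*f
I(s) = 92 + (53 + s)/(-76 + s) (I(s) = 4 + ((s + 53)/(s - 76) - 1*(-88)) = 4 + ((53 + s)/(-76 + s) + 88) = 4 + (88 + (53 + s)/(-76 + s)) = 92 + (53 + s)/(-76 + s))
-5823 - I(T(t, 11)) = -5823 - 3*(-2313 + 31*(2*11))/(-76 + 2*11) = -5823 - 3*(-2313 + 31*22)/(-76 + 22) = -5823 - 3*(-2313 + 682)/(-54) = -5823 - 3*(-1)*(-1631)/54 = -5823 - 1*1631/18 = -5823 - 1631/18 = -106445/18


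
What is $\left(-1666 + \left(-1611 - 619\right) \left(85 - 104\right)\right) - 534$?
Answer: $40170$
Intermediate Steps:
$\left(-1666 + \left(-1611 - 619\right) \left(85 - 104\right)\right) - 534 = \left(-1666 - 2230 \left(85 - 104\right)\right) - 534 = \left(-1666 - -42370\right) - 534 = \left(-1666 + 42370\right) - 534 = 40704 - 534 = 40170$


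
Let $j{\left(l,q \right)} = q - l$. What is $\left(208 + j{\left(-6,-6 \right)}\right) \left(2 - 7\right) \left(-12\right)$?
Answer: $12480$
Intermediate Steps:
$\left(208 + j{\left(-6,-6 \right)}\right) \left(2 - 7\right) \left(-12\right) = \left(208 - 0\right) \left(2 - 7\right) \left(-12\right) = \left(208 + \left(-6 + 6\right)\right) \left(2 - 7\right) \left(-12\right) = \left(208 + 0\right) \left(\left(-5\right) \left(-12\right)\right) = 208 \cdot 60 = 12480$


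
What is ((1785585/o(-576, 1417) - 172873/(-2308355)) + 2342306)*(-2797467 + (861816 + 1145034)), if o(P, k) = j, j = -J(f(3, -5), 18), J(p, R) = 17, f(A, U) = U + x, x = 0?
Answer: -69412292970336816492/39242035 ≈ -1.7688e+12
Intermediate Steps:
f(A, U) = U (f(A, U) = U + 0 = U)
j = -17 (j = -1*17 = -17)
o(P, k) = -17
((1785585/o(-576, 1417) - 172873/(-2308355)) + 2342306)*(-2797467 + (861816 + 1145034)) = ((1785585/(-17) - 172873/(-2308355)) + 2342306)*(-2797467 + (861816 + 1145034)) = ((1785585*(-1/17) - 172873*(-1/2308355)) + 2342306)*(-2797467 + 2006850) = ((-1785585/17 + 172873/2308355) + 2342306)*(-790617) = (-4121761123834/39242035 + 2342306)*(-790617) = (87795092908876/39242035)*(-790617) = -69412292970336816492/39242035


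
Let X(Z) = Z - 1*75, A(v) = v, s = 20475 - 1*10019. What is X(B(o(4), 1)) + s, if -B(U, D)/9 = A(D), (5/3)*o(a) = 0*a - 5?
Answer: 10372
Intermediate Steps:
s = 10456 (s = 20475 - 10019 = 10456)
o(a) = -3 (o(a) = 3*(0*a - 5)/5 = 3*(0 - 5)/5 = (⅗)*(-5) = -3)
B(U, D) = -9*D
X(Z) = -75 + Z (X(Z) = Z - 75 = -75 + Z)
X(B(o(4), 1)) + s = (-75 - 9*1) + 10456 = (-75 - 9) + 10456 = -84 + 10456 = 10372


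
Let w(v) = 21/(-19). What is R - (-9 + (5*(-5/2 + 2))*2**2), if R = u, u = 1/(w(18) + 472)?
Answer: 170012/8947 ≈ 19.002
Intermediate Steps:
w(v) = -21/19 (w(v) = 21*(-1/19) = -21/19)
u = 19/8947 (u = 1/(-21/19 + 472) = 1/(8947/19) = 19/8947 ≈ 0.0021236)
R = 19/8947 ≈ 0.0021236
R - (-9 + (5*(-5/2 + 2))*2**2) = 19/8947 - (-9 + (5*(-5/2 + 2))*2**2) = 19/8947 - (-9 + (5*(-5*1/2 + 2))*4) = 19/8947 - (-9 + (5*(-5/2 + 2))*4) = 19/8947 - (-9 + (5*(-1/2))*4) = 19/8947 - (-9 - 5/2*4) = 19/8947 - (-9 - 10) = 19/8947 - 1*(-19) = 19/8947 + 19 = 170012/8947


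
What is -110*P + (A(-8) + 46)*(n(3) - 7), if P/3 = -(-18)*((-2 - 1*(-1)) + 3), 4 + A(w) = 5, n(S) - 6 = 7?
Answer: -11598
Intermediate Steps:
n(S) = 13 (n(S) = 6 + 7 = 13)
A(w) = 1 (A(w) = -4 + 5 = 1)
P = 108 (P = 3*(-(-18)*((-2 - 1*(-1)) + 3)) = 3*(-(-18)*((-2 + 1) + 3)) = 3*(-(-18)*(-1 + 3)) = 3*(-(-18)*2) = 3*(-9*(-4)) = 3*36 = 108)
-110*P + (A(-8) + 46)*(n(3) - 7) = -110*108 + (1 + 46)*(13 - 7) = -11880 + 47*6 = -11880 + 282 = -11598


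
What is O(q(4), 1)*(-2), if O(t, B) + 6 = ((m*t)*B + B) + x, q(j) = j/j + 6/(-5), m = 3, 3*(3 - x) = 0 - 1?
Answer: 68/15 ≈ 4.5333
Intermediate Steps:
x = 10/3 (x = 3 - (0 - 1)/3 = 3 - 1/3*(-1) = 3 + 1/3 = 10/3 ≈ 3.3333)
q(j) = -1/5 (q(j) = 1 + 6*(-1/5) = 1 - 6/5 = -1/5)
O(t, B) = -8/3 + B + 3*B*t (O(t, B) = -6 + (((3*t)*B + B) + 10/3) = -6 + ((3*B*t + B) + 10/3) = -6 + ((B + 3*B*t) + 10/3) = -6 + (10/3 + B + 3*B*t) = -8/3 + B + 3*B*t)
O(q(4), 1)*(-2) = (-8/3 + 1 + 3*1*(-1/5))*(-2) = (-8/3 + 1 - 3/5)*(-2) = -34/15*(-2) = 68/15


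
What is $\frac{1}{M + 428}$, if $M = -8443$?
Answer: $- \frac{1}{8015} \approx -0.00012477$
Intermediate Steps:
$\frac{1}{M + 428} = \frac{1}{-8443 + 428} = \frac{1}{-8015} = - \frac{1}{8015}$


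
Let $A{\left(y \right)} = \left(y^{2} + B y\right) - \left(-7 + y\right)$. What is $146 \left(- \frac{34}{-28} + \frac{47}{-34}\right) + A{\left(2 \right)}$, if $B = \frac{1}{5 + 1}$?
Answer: $- \frac{5428}{357} \approx -15.204$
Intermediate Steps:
$B = \frac{1}{6} \approx 0.16667$
$A{\left(y \right)} = 7 + y^{2} - \frac{5 y}{6}$ ($A{\left(y \right)} = \left(y^{2} + \frac{y}{6}\right) - \left(-7 + y\right) = 7 + y^{2} - \frac{5 y}{6}$)
$146 \left(- \frac{34}{-28} + \frac{47}{-34}\right) + A{\left(2 \right)} = 146 \left(- \frac{34}{-28} + \frac{47}{-34}\right) + \left(7 + 2^{2} - \frac{5}{3}\right) = 146 \left(\left(-34\right) \left(- \frac{1}{28}\right) + 47 \left(- \frac{1}{34}\right)\right) + \left(7 + 4 - \frac{5}{3}\right) = 146 \left(\frac{17}{14} - \frac{47}{34}\right) + \frac{28}{3} = 146 \left(- \frac{20}{119}\right) + \frac{28}{3} = - \frac{2920}{119} + \frac{28}{3} = - \frac{5428}{357}$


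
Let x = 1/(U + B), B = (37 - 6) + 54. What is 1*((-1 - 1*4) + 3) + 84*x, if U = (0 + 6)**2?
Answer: -158/121 ≈ -1.3058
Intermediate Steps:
B = 85 (B = 31 + 54 = 85)
U = 36 (U = 6**2 = 36)
x = 1/121 (x = 1/(36 + 85) = 1/121 ≈ 0.0082645)
1*((-1 - 1*4) + 3) + 84*x = 1*((-1 - 1*4) + 3) + 84*(1/121) = 1*((-1 - 4) + 3) + 84/121 = 1*(-5 + 3) + 84/121 = 1*(-2) + 84/121 = -2 + 84/121 = -158/121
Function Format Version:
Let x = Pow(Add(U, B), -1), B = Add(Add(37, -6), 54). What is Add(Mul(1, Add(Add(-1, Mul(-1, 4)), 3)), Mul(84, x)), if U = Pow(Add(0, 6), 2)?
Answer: Rational(-158, 121) ≈ -1.3058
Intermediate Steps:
B = 85 (B = Add(31, 54) = 85)
U = 36 (U = Pow(6, 2) = 36)
x = Rational(1, 121) (x = Pow(Add(36, 85), -1) = Pow(121, -1) = Rational(1, 121) ≈ 0.0082645)
Add(Mul(1, Add(Add(-1, Mul(-1, 4)), 3)), Mul(84, x)) = Add(Mul(1, Add(Add(-1, Mul(-1, 4)), 3)), Mul(84, Rational(1, 121))) = Add(Mul(1, Add(Add(-1, -4), 3)), Rational(84, 121)) = Add(Mul(1, Add(-5, 3)), Rational(84, 121)) = Add(Mul(1, -2), Rational(84, 121)) = Add(-2, Rational(84, 121)) = Rational(-158, 121)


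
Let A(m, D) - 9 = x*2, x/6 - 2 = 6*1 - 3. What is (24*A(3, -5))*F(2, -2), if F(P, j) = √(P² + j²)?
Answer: 3312*√2 ≈ 4683.9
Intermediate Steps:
x = 30 (x = 12 + 6*(6*1 - 3) = 12 + 6*(6 - 3) = 12 + 6*3 = 12 + 18 = 30)
A(m, D) = 69 (A(m, D) = 9 + 30*2 = 9 + 60 = 69)
(24*A(3, -5))*F(2, -2) = (24*69)*√(2² + (-2)²) = 1656*√(4 + 4) = 1656*√8 = 1656*(2*√2) = 3312*√2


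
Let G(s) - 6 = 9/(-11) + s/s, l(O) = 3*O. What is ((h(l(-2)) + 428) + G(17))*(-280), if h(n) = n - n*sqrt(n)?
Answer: -1318800/11 - 1680*I*sqrt(6) ≈ -1.1989e+5 - 4115.1*I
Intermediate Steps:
G(s) = 68/11 (G(s) = 6 + (9/(-11) + s/s) = 6 + (9*(-1/11) + 1) = 6 + (-9/11 + 1) = 6 + 2/11 = 68/11)
h(n) = n - n**(3/2)
((h(l(-2)) + 428) + G(17))*(-280) = (((3*(-2) - (3*(-2))**(3/2)) + 428) + 68/11)*(-280) = (((-6 - (-6)**(3/2)) + 428) + 68/11)*(-280) = (((-6 - (-6)*I*sqrt(6)) + 428) + 68/11)*(-280) = (((-6 + 6*I*sqrt(6)) + 428) + 68/11)*(-280) = ((422 + 6*I*sqrt(6)) + 68/11)*(-280) = (4710/11 + 6*I*sqrt(6))*(-280) = -1318800/11 - 1680*I*sqrt(6)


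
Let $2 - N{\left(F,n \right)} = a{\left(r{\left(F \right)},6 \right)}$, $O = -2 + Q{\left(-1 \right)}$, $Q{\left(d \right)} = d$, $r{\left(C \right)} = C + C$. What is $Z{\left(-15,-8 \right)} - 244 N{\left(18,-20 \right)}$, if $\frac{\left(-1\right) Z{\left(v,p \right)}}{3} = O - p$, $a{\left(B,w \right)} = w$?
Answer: $961$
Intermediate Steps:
$r{\left(C \right)} = 2 C$
$O = -3$ ($O = -2 - 1 = -3$)
$Z{\left(v,p \right)} = 9 + 3 p$ ($Z{\left(v,p \right)} = - 3 \left(-3 - p\right) = 9 + 3 p$)
$N{\left(F,n \right)} = -4$ ($N{\left(F,n \right)} = 2 - 6 = -4$)
$Z{\left(-15,-8 \right)} - 244 N{\left(18,-20 \right)} = \left(9 + 3 \left(-8\right)\right) - -976 = \left(9 - 24\right) + 976 = -15 + 976 = 961$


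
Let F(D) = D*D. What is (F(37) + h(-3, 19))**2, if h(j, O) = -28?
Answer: 1798281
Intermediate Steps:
F(D) = D**2
(F(37) + h(-3, 19))**2 = (37**2 - 28)**2 = (1369 - 28)**2 = 1341**2 = 1798281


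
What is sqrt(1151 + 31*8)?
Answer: sqrt(1399) ≈ 37.403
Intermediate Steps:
sqrt(1151 + 31*8) = sqrt(1151 + 248) = sqrt(1399)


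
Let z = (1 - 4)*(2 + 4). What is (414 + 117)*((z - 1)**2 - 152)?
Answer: 110979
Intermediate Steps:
z = -18 (z = -3*6 = -18)
(414 + 117)*((z - 1)**2 - 152) = (414 + 117)*((-18 - 1)**2 - 152) = 531*((-19)**2 - 152) = 531*(361 - 152) = 531*209 = 110979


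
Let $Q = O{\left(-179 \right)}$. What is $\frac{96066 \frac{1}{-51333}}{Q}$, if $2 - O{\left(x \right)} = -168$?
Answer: $- \frac{16011}{1454435} \approx -0.011008$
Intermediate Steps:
$O{\left(x \right)} = 170$ ($O{\left(x \right)} = 2 - -168 = 2 + 168 = 170$)
$Q = 170$
$\frac{96066 \frac{1}{-51333}}{Q} = \frac{96066 \frac{1}{-51333}}{170} = 96066 \left(- \frac{1}{51333}\right) \frac{1}{170} = \left(- \frac{32022}{17111}\right) \frac{1}{170} = - \frac{16011}{1454435}$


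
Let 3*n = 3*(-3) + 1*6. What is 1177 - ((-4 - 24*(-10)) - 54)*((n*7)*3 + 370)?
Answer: -62341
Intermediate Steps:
n = -1 (n = (3*(-3) + 1*6)/3 = (-9 + 6)/3 = (⅓)*(-3) = -1)
1177 - ((-4 - 24*(-10)) - 54)*((n*7)*3 + 370) = 1177 - ((-4 - 24*(-10)) - 54)*(-1*7*3 + 370) = 1177 - ((-4 + 240) - 54)*(-7*3 + 370) = 1177 - (236 - 54)*(-21 + 370) = 1177 - 182*349 = 1177 - 1*63518 = 1177 - 63518 = -62341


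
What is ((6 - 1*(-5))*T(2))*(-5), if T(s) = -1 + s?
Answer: -55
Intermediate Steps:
((6 - 1*(-5))*T(2))*(-5) = ((6 - 1*(-5))*(-1 + 2))*(-5) = ((6 + 5)*1)*(-5) = (11*1)*(-5) = 11*(-5) = -55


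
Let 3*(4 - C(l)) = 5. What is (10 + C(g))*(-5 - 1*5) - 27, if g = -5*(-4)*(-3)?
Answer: -451/3 ≈ -150.33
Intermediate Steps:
g = -60 (g = 20*(-3) = -60)
C(l) = 7/3 (C(l) = 4 - 1/3*5 = 4 - 5/3 = 7/3)
(10 + C(g))*(-5 - 1*5) - 27 = (10 + 7/3)*(-5 - 1*5) - 27 = 37*(-5 - 5)/3 - 27 = (37/3)*(-10) - 27 = -370/3 - 27 = -451/3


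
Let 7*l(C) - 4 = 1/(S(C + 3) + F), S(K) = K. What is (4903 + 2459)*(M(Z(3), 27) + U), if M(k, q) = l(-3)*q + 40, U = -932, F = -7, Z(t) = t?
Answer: -316411398/49 ≈ -6.4574e+6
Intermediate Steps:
l(C) = 4/7 + 1/(7*(-4 + C)) (l(C) = 4/7 + 1/(7*((C + 3) - 7)) = 4/7 + 1/(7*((3 + C) - 7)) = 4/7 + 1/(7*(-4 + C)))
M(k, q) = 40 + 27*q/49 (M(k, q) = ((-15 + 4*(-3))/(7*(-4 - 3)))*q + 40 = ((⅐)*(-15 - 12)/(-7))*q + 40 = ((⅐)*(-⅐)*(-27))*q + 40 = 27*q/49 + 40 = 40 + 27*q/49)
(4903 + 2459)*(M(Z(3), 27) + U) = (4903 + 2459)*((40 + (27/49)*27) - 932) = 7362*((40 + 729/49) - 932) = 7362*(2689/49 - 932) = 7362*(-42979/49) = -316411398/49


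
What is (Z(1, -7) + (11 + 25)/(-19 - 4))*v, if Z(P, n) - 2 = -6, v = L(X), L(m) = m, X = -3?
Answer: 384/23 ≈ 16.696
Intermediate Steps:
v = -3
Z(P, n) = -4 (Z(P, n) = 2 - 6 = -4)
(Z(1, -7) + (11 + 25)/(-19 - 4))*v = (-4 + (11 + 25)/(-19 - 4))*(-3) = (-4 + 36/(-23))*(-3) = (-4 + 36*(-1/23))*(-3) = (-4 - 36/23)*(-3) = -128/23*(-3) = 384/23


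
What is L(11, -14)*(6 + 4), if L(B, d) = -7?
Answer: -70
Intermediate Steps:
L(11, -14)*(6 + 4) = -7*(6 + 4) = -7*10 = -70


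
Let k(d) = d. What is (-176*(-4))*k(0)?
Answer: 0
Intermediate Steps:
(-176*(-4))*k(0) = -176*(-4)*0 = -44*(-16)*0 = 704*0 = 0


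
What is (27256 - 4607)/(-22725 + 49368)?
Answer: 22649/26643 ≈ 0.85009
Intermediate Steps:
(27256 - 4607)/(-22725 + 49368) = 22649/26643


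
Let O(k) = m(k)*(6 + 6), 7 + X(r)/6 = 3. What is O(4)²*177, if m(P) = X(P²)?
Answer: 14681088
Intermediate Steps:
X(r) = -24 (X(r) = -42 + 6*3 = -42 + 18 = -24)
m(P) = -24
O(k) = -288 (O(k) = -24*(6 + 6) = -24*12 = -288)
O(4)²*177 = (-288)²*177 = 82944*177 = 14681088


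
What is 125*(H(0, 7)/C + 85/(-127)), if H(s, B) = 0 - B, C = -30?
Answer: -41525/762 ≈ -54.495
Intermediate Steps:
H(s, B) = -B
125*(H(0, 7)/C + 85/(-127)) = 125*(-1*7/(-30) + 85/(-127)) = 125*(-7*(-1/30) + 85*(-1/127)) = 125*(7/30 - 85/127) = 125*(-1661/3810) = -41525/762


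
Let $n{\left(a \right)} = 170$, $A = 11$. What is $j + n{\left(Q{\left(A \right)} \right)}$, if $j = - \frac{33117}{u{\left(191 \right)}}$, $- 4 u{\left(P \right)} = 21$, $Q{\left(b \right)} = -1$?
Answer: $6478$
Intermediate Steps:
$u{\left(P \right)} = - \frac{21}{4}$ ($u{\left(P \right)} = \left(- \frac{1}{4}\right) 21 = - \frac{21}{4}$)
$j = 6308$ ($j = - \frac{33117}{- \frac{21}{4}} = \left(-33117\right) \left(- \frac{4}{21}\right) = 6308$)
$j + n{\left(Q{\left(A \right)} \right)} = 6308 + 170 = 6478$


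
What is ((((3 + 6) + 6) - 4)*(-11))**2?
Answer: 14641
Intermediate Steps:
((((3 + 6) + 6) - 4)*(-11))**2 = (((9 + 6) - 4)*(-11))**2 = ((15 - 4)*(-11))**2 = (11*(-11))**2 = (-121)**2 = 14641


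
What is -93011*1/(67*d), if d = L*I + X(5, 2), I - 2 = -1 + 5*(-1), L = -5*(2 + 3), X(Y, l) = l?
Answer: -93011/6834 ≈ -13.610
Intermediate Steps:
L = -25 (L = -5*5 = -25)
I = -4 (I = 2 + (-1 + 5*(-1)) = 2 + (-1 - 5) = 2 - 6 = -4)
d = 102 (d = -25*(-4) + 2 = 100 + 2 = 102)
-93011*1/(67*d) = -93011/(102*67) = -93011/6834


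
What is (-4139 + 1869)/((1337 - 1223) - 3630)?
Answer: 1135/1758 ≈ 0.64562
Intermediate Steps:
(-4139 + 1869)/((1337 - 1223) - 3630) = -2270/(114 - 3630) = -2270/(-3516) = -2270*(-1/3516) = 1135/1758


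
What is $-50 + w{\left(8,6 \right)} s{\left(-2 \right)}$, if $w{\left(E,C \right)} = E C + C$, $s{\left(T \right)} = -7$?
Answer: $-428$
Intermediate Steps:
$w{\left(E,C \right)} = C + C E$ ($w{\left(E,C \right)} = C E + C = C + C E$)
$-50 + w{\left(8,6 \right)} s{\left(-2 \right)} = -50 + 6 \left(1 + 8\right) \left(-7\right) = -50 + 6 \cdot 9 \left(-7\right) = -50 + 54 \left(-7\right) = -50 - 378 = -428$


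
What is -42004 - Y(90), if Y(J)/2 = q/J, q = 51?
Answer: -630077/15 ≈ -42005.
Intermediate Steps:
Y(J) = 102/J (Y(J) = 2*(51/J) = 102/J)
-42004 - Y(90) = -42004 - 102/90 = -42004 - 1*17/15 = -42004 - 17/15 = -630077/15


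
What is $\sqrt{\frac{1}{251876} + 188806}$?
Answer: $\frac{3 \sqrt{332726097432137}}{125938} \approx 434.52$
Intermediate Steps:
$\sqrt{\frac{1}{251876} + 188806} = \sqrt{\frac{47555700057}{251876}} = \frac{3 \sqrt{332726097432137}}{125938}$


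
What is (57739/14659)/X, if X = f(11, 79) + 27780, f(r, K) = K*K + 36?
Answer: 57739/499241563 ≈ 0.00011565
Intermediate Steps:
f(r, K) = 36 + K² (f(r, K) = K² + 36 = 36 + K²)
X = 34057 (X = (36 + 79²) + 27780 = (36 + 6241) + 27780 = 6277 + 27780 = 34057)
(57739/14659)/X = (57739/14659)/34057 = (57739*(1/14659))*(1/34057) = (57739/14659)*(1/34057) = 57739/499241563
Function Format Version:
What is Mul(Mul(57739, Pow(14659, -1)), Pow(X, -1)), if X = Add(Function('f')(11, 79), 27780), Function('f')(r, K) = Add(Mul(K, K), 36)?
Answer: Rational(57739, 499241563) ≈ 0.00011565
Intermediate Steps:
Function('f')(r, K) = Add(36, Pow(K, 2)) (Function('f')(r, K) = Add(Pow(K, 2), 36) = Add(36, Pow(K, 2)))
X = 34057 (X = Add(Add(36, Pow(79, 2)), 27780) = Add(Add(36, 6241), 27780) = Add(6277, 27780) = 34057)
Mul(Mul(57739, Pow(14659, -1)), Pow(X, -1)) = Mul(Mul(57739, Pow(14659, -1)), Pow(34057, -1)) = Mul(Mul(57739, Rational(1, 14659)), Rational(1, 34057)) = Mul(Rational(57739, 14659), Rational(1, 34057)) = Rational(57739, 499241563)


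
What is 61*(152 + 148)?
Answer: 18300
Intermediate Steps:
61*(152 + 148) = 61*300 = 18300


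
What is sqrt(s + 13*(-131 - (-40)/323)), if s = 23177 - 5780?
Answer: 3*sqrt(181945254)/323 ≈ 125.28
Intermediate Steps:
s = 17397
sqrt(s + 13*(-131 - (-40)/323)) = sqrt(17397 + 13*(-131 - (-40)/323)) = sqrt(17397 + 13*(-131 - 1*(-40/323))) = sqrt(17397 + 13*(-131 + 40/323)) = sqrt(17397 + 13*(-42273/323)) = sqrt(17397 - 549549/323) = sqrt(5069682/323) = 3*sqrt(181945254)/323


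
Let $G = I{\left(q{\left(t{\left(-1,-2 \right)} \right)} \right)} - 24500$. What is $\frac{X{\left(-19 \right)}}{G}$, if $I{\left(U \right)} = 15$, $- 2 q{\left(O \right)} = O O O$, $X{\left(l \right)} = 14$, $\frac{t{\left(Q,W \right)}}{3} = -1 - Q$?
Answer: $- \frac{14}{24485} \approx -0.00057178$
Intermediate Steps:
$t{\left(Q,W \right)} = -3 - 3 Q$ ($t{\left(Q,W \right)} = 3 \left(-1 - Q\right) = -3 - 3 Q$)
$q{\left(O \right)} = - \frac{O^{3}}{2}$ ($q{\left(O \right)} = - \frac{O O O}{2} = - \frac{O^{2} O}{2} = - \frac{O^{3}}{2}$)
$G = -24485$ ($G = 15 - 24500 = -24485$)
$\frac{X{\left(-19 \right)}}{G} = \frac{14}{-24485} = 14 \left(- \frac{1}{24485}\right) = - \frac{14}{24485}$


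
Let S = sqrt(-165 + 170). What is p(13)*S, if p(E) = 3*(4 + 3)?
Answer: 21*sqrt(5) ≈ 46.957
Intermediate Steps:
p(E) = 21 (p(E) = 3*7 = 21)
S = sqrt(5) ≈ 2.2361
p(13)*S = 21*sqrt(5)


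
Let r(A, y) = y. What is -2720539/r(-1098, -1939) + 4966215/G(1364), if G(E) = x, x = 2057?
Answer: 15225639608/3988523 ≈ 3817.4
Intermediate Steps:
G(E) = 2057
-2720539/r(-1098, -1939) + 4966215/G(1364) = -2720539/(-1939) + 4966215/2057 = -2720539*(-1/1939) + 4966215*(1/2057) = 2720539/1939 + 4966215/2057 = 15225639608/3988523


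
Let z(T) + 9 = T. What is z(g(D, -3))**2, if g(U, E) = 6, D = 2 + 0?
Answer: 9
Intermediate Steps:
D = 2
z(T) = -9 + T
z(g(D, -3))**2 = (-9 + 6)**2 = (-3)**2 = 9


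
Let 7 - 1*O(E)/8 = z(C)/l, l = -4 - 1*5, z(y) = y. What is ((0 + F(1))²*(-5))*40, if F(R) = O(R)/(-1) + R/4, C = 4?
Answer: -113955625/162 ≈ -7.0343e+5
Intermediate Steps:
l = -9 (l = -4 - 5 = -9)
O(E) = 536/9 (O(E) = 56 - 32/(-9) = 56 - 32*(-1)/9 = 56 - 8*(-4/9) = 56 + 32/9 = 536/9)
F(R) = -536/9 + R/4 (F(R) = (536/9)/(-1) + R/4 = (536/9)*(-1) + R*(¼) = -536/9 + R/4)
((0 + F(1))²*(-5))*40 = ((0 + (-536/9 + (¼)*1))²*(-5))*40 = ((0 + (-536/9 + ¼))²*(-5))*40 = ((0 - 2135/36)²*(-5))*40 = ((-2135/36)²*(-5))*40 = ((4558225/1296)*(-5))*40 = -22791125/1296*40 = -113955625/162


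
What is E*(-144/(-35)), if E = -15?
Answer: -432/7 ≈ -61.714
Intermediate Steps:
E*(-144/(-35)) = -(-2160)/(-35) = -(-2160)*(-1)/35 = -15*144/35 = -432/7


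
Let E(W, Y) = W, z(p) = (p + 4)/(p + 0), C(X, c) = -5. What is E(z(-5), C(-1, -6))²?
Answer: 1/25 ≈ 0.040000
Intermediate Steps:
z(p) = (4 + p)/p
E(z(-5), C(-1, -6))² = ((4 - 5)/(-5))² = (-⅕*(-1))² = (⅕)² = 1/25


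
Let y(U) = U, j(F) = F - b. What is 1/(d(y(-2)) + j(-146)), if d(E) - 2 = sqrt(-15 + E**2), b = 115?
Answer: -259/67092 - I*sqrt(11)/67092 ≈ -0.0038604 - 4.9434e-5*I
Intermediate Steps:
j(F) = -115 + F (j(F) = F - 1*115 = F - 115 = -115 + F)
d(E) = 2 + sqrt(-15 + E**2)
1/(d(y(-2)) + j(-146)) = 1/((2 + sqrt(-15 + (-2)**2)) + (-115 - 146)) = 1/((2 + sqrt(-15 + 4)) - 261) = 1/((2 + sqrt(-11)) - 261) = 1/((2 + I*sqrt(11)) - 261) = 1/(-259 + I*sqrt(11))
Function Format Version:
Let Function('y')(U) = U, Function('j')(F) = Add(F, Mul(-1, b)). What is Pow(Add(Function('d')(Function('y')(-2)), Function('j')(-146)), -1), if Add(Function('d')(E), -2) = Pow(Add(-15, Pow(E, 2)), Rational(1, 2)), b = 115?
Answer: Add(Rational(-259, 67092), Mul(Rational(-1, 67092), I, Pow(11, Rational(1, 2)))) ≈ Add(-0.0038604, Mul(-4.9434e-5, I))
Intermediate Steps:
Function('j')(F) = Add(-115, F) (Function('j')(F) = Add(F, Mul(-1, 115)) = Add(F, -115) = Add(-115, F))
Function('d')(E) = Add(2, Pow(Add(-15, Pow(E, 2)), Rational(1, 2)))
Pow(Add(Function('d')(Function('y')(-2)), Function('j')(-146)), -1) = Pow(Add(Add(2, Pow(Add(-15, Pow(-2, 2)), Rational(1, 2))), Add(-115, -146)), -1) = Pow(Add(Add(2, Pow(Add(-15, 4), Rational(1, 2))), -261), -1) = Pow(Add(Add(2, Pow(-11, Rational(1, 2))), -261), -1) = Pow(Add(Add(2, Mul(I, Pow(11, Rational(1, 2)))), -261), -1) = Pow(Add(-259, Mul(I, Pow(11, Rational(1, 2)))), -1)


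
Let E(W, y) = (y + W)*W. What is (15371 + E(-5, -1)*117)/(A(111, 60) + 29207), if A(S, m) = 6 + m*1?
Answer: 18881/29273 ≈ 0.64500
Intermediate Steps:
E(W, y) = W*(W + y) (E(W, y) = (W + y)*W = W*(W + y))
A(S, m) = 6 + m
(15371 + E(-5, -1)*117)/(A(111, 60) + 29207) = (15371 - 5*(-5 - 1)*117)/((6 + 60) + 29207) = (15371 - 5*(-6)*117)/(66 + 29207) = (15371 + 30*117)/29273 = (15371 + 3510)*(1/29273) = 18881*(1/29273) = 18881/29273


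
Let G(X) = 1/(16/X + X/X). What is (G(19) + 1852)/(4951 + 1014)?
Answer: 64839/208775 ≈ 0.31057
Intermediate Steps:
G(X) = 1/(1 + 16/X) (G(X) = 1/(16/X + 1) = 1/(1 + 16/X))
(G(19) + 1852)/(4951 + 1014) = (19/(16 + 19) + 1852)/(4951 + 1014) = (19/35 + 1852)/5965 = (19*(1/35) + 1852)*(1/5965) = (19/35 + 1852)*(1/5965) = (64839/35)*(1/5965) = 64839/208775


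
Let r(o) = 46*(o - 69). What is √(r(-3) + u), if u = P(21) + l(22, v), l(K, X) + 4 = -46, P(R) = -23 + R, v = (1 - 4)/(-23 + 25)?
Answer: 58*I ≈ 58.0*I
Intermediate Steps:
v = -3/2 ≈ -1.5000
l(K, X) = -50 (l(K, X) = -4 - 46 = -50)
r(o) = -3174 + 46*o (r(o) = 46*(-69 + o) = -3174 + 46*o)
u = -52 (u = (-23 + 21) - 50 = -2 - 50 = -52)
√(r(-3) + u) = √((-3174 + 46*(-3)) - 52) = √((-3174 - 138) - 52) = √(-3312 - 52) = √(-3364) = 58*I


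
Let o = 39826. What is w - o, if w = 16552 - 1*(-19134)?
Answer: -4140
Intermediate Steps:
w = 35686 (w = 16552 + 19134 = 35686)
w - o = 35686 - 1*39826 = 35686 - 39826 = -4140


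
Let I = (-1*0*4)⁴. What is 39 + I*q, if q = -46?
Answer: 39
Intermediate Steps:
I = 0 (I = (0*4)⁴ = 0⁴ = 0)
39 + I*q = 39 + 0*(-46) = 39 + 0 = 39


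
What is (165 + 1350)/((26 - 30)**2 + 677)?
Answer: 505/231 ≈ 2.1861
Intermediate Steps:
(165 + 1350)/((26 - 30)**2 + 677) = 1515/((-4)**2 + 677) = 1515/(16 + 677) = 1515/693 = 1515*(1/693) = 505/231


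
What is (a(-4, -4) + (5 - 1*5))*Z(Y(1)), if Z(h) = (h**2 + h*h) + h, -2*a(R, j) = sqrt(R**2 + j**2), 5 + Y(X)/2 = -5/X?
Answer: -1560*sqrt(2) ≈ -2206.2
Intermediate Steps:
Y(X) = -10 - 10/X (Y(X) = -10 + 2*(-5/X) = -10 - 10/X)
a(R, j) = -sqrt(R**2 + j**2)/2
Z(h) = h + 2*h**2 (Z(h) = (h**2 + h**2) + h = 2*h**2 + h = h + 2*h**2)
(a(-4, -4) + (5 - 1*5))*Z(Y(1)) = (-sqrt((-4)**2 + (-4)**2)/2 + (5 - 1*5))*((-10 - 10/1)*(1 + 2*(-10 - 10/1))) = (-sqrt(16 + 16)/2 + (5 - 5))*((-10 - 10*1)*(1 + 2*(-10 - 10*1))) = (-2*sqrt(2) + 0)*((-10 - 10)*(1 + 2*(-10 - 10))) = (-2*sqrt(2) + 0)*(-20*(1 + 2*(-20))) = (-2*sqrt(2) + 0)*(-20*(1 - 40)) = (-2*sqrt(2))*(-20*(-39)) = -2*sqrt(2)*780 = -1560*sqrt(2)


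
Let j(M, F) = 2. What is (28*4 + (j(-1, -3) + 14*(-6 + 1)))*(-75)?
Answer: -3300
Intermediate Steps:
(28*4 + (j(-1, -3) + 14*(-6 + 1)))*(-75) = (28*4 + (2 + 14*(-6 + 1)))*(-75) = (112 + (2 + 14*(-5)))*(-75) = (112 + (2 - 70))*(-75) = (112 - 68)*(-75) = 44*(-75) = -3300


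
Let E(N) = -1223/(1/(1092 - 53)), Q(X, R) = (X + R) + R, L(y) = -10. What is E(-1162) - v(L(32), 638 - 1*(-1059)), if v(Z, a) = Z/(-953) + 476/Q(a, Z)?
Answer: -2030804272555/1598181 ≈ -1.2707e+6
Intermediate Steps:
Q(X, R) = X + 2*R (Q(X, R) = (R + X) + R = X + 2*R)
v(Z, a) = 476/(a + 2*Z) - Z/953 (v(Z, a) = Z/(-953) + 476/(a + 2*Z) = Z*(-1/953) + 476/(a + 2*Z) = -Z/953 + 476/(a + 2*Z) = 476/(a + 2*Z) - Z/953)
E(N) = -1270697 (E(N) = -1223/(1/1039) = -1223/1/1039 = -1223*1039 = -1270697)
E(-1162) - v(L(32), 638 - 1*(-1059)) = -1270697 - (453628 - 1*(-10)*((638 - 1*(-1059)) + 2*(-10)))/(953*((638 - 1*(-1059)) + 2*(-10))) = -1270697 - (453628 - 1*(-10)*((638 + 1059) - 20))/(953*((638 + 1059) - 20)) = -1270697 - (453628 - 1*(-10)*(1697 - 20))/(953*(1697 - 20)) = -1270697 - (453628 - 1*(-10)*1677)/(953*1677) = -1270697 - (453628 + 16770)/(953*1677) = -1270697 - 470398/(953*1677) = -1270697 - 1*470398/1598181 = -1270697 - 470398/1598181 = -2030804272555/1598181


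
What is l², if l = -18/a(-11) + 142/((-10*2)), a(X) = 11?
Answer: 923521/12100 ≈ 76.324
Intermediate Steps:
l = -961/110 (l = -18/11 + 142/((-10*2)) = -18*1/11 + 142/(-20) = -18/11 + 142*(-1/20) = -18/11 - 71/10 = -961/110 ≈ -8.7364)
l² = (-961/110)² = 923521/12100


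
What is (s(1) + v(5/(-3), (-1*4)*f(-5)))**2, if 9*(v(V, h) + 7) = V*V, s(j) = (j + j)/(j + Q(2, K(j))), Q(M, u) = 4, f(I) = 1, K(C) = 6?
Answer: 6492304/164025 ≈ 39.581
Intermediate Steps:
s(j) = 2*j/(4 + j) (s(j) = (j + j)/(j + 4) = (2*j)/(4 + j) = 2*j/(4 + j))
v(V, h) = -7 + V**2/9 (v(V, h) = -7 + (V*V)/9 = -7 + V**2/9)
(s(1) + v(5/(-3), (-1*4)*f(-5)))**2 = (2*1/(4 + 1) + (-7 + (5/(-3))**2/9))**2 = (2*1/5 + (-7 + (5*(-1/3))**2/9))**2 = (2*1*(1/5) + (-7 + (-5/3)**2/9))**2 = (2/5 + (-7 + (1/9)*(25/9)))**2 = (2/5 + (-7 + 25/81))**2 = (2/5 - 542/81)**2 = (-2548/405)**2 = 6492304/164025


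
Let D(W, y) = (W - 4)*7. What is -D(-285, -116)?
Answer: 2023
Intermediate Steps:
D(W, y) = -28 + 7*W (D(W, y) = (-4 + W)*7 = -28 + 7*W)
-D(-285, -116) = -(-28 + 7*(-285)) = -(-28 - 1995) = -1*(-2023) = 2023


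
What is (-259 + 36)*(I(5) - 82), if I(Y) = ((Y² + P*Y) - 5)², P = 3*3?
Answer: -923889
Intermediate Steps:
P = 9
I(Y) = (-5 + Y² + 9*Y)² (I(Y) = ((Y² + 9*Y) - 5)² = (-5 + Y² + 9*Y)²)
(-259 + 36)*(I(5) - 82) = (-259 + 36)*((-5 + 5² + 9*5)² - 82) = -223*((-5 + 25 + 45)² - 82) = -223*(65² - 82) = -223*(4225 - 82) = -223*4143 = -923889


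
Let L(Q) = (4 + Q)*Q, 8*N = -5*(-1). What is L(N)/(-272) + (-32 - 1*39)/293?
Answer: -1290173/5100544 ≈ -0.25295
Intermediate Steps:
N = 5/8 (N = (-5*(-1))/8 = (⅛)*5 = 5/8 ≈ 0.62500)
L(Q) = Q*(4 + Q)
L(N)/(-272) + (-32 - 1*39)/293 = (5*(4 + 5/8)/8)/(-272) + (-32 - 1*39)/293 = ((5/8)*(37/8))*(-1/272) + (-32 - 39)*(1/293) = (185/64)*(-1/272) - 71*1/293 = -185/17408 - 71/293 = -1290173/5100544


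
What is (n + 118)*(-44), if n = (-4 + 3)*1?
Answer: -5148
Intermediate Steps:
n = -1 (n = -1*1 = -1)
(n + 118)*(-44) = (-1 + 118)*(-44) = 117*(-44) = -5148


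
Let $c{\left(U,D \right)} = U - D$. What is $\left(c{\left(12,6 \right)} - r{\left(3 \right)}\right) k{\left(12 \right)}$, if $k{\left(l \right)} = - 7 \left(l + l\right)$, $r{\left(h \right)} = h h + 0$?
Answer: $504$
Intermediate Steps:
$r{\left(h \right)} = h^{2}$ ($r{\left(h \right)} = h^{2} + 0 = h^{2}$)
$k{\left(l \right)} = - 14 l$ ($k{\left(l \right)} = - 7 \cdot 2 l = - 14 l$)
$\left(c{\left(12,6 \right)} - r{\left(3 \right)}\right) k{\left(12 \right)} = \left(\left(12 - 6\right) - 3^{2}\right) \left(\left(-14\right) 12\right) = \left(\left(12 - 6\right) - 9\right) \left(-168\right) = \left(6 - 9\right) \left(-168\right) = \left(-3\right) \left(-168\right) = 504$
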